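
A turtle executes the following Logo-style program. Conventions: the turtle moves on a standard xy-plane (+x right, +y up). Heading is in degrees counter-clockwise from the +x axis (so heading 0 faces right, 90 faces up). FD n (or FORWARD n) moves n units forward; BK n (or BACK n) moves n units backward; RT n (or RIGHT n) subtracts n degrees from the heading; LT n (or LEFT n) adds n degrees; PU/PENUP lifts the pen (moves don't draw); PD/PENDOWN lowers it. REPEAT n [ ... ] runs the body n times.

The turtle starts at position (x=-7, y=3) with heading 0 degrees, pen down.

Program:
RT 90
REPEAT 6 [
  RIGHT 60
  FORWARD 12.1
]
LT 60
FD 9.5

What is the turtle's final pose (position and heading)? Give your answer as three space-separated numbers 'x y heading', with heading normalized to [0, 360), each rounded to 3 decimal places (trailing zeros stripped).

Executing turtle program step by step:
Start: pos=(-7,3), heading=0, pen down
RT 90: heading 0 -> 270
REPEAT 6 [
  -- iteration 1/6 --
  RT 60: heading 270 -> 210
  FD 12.1: (-7,3) -> (-17.479,-3.05) [heading=210, draw]
  -- iteration 2/6 --
  RT 60: heading 210 -> 150
  FD 12.1: (-17.479,-3.05) -> (-27.958,3) [heading=150, draw]
  -- iteration 3/6 --
  RT 60: heading 150 -> 90
  FD 12.1: (-27.958,3) -> (-27.958,15.1) [heading=90, draw]
  -- iteration 4/6 --
  RT 60: heading 90 -> 30
  FD 12.1: (-27.958,15.1) -> (-17.479,21.15) [heading=30, draw]
  -- iteration 5/6 --
  RT 60: heading 30 -> 330
  FD 12.1: (-17.479,21.15) -> (-7,15.1) [heading=330, draw]
  -- iteration 6/6 --
  RT 60: heading 330 -> 270
  FD 12.1: (-7,15.1) -> (-7,3) [heading=270, draw]
]
LT 60: heading 270 -> 330
FD 9.5: (-7,3) -> (1.227,-1.75) [heading=330, draw]
Final: pos=(1.227,-1.75), heading=330, 7 segment(s) drawn

Answer: 1.227 -1.75 330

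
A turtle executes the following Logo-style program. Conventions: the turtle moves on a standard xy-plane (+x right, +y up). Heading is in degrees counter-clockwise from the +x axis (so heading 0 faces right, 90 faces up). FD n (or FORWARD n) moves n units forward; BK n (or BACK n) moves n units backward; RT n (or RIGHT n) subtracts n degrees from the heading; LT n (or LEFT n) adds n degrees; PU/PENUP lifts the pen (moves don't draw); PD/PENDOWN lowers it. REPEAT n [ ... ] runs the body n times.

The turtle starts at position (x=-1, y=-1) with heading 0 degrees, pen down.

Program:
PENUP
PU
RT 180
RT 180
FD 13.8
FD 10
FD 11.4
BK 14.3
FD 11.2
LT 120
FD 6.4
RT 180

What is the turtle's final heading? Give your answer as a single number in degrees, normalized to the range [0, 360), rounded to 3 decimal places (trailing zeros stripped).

Answer: 300

Derivation:
Executing turtle program step by step:
Start: pos=(-1,-1), heading=0, pen down
PU: pen up
PU: pen up
RT 180: heading 0 -> 180
RT 180: heading 180 -> 0
FD 13.8: (-1,-1) -> (12.8,-1) [heading=0, move]
FD 10: (12.8,-1) -> (22.8,-1) [heading=0, move]
FD 11.4: (22.8,-1) -> (34.2,-1) [heading=0, move]
BK 14.3: (34.2,-1) -> (19.9,-1) [heading=0, move]
FD 11.2: (19.9,-1) -> (31.1,-1) [heading=0, move]
LT 120: heading 0 -> 120
FD 6.4: (31.1,-1) -> (27.9,4.543) [heading=120, move]
RT 180: heading 120 -> 300
Final: pos=(27.9,4.543), heading=300, 0 segment(s) drawn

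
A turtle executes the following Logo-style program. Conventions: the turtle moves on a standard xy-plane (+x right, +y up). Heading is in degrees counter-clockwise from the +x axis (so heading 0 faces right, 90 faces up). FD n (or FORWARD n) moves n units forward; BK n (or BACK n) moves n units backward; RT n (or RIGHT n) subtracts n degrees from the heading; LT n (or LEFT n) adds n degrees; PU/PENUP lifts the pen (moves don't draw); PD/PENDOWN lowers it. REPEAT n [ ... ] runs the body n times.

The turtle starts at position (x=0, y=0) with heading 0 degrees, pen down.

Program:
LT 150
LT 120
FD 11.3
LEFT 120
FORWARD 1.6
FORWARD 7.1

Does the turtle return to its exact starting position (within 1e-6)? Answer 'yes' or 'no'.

Executing turtle program step by step:
Start: pos=(0,0), heading=0, pen down
LT 150: heading 0 -> 150
LT 120: heading 150 -> 270
FD 11.3: (0,0) -> (0,-11.3) [heading=270, draw]
LT 120: heading 270 -> 30
FD 1.6: (0,-11.3) -> (1.386,-10.5) [heading=30, draw]
FD 7.1: (1.386,-10.5) -> (7.534,-6.95) [heading=30, draw]
Final: pos=(7.534,-6.95), heading=30, 3 segment(s) drawn

Start position: (0, 0)
Final position: (7.534, -6.95)
Distance = 10.25; >= 1e-6 -> NOT closed

Answer: no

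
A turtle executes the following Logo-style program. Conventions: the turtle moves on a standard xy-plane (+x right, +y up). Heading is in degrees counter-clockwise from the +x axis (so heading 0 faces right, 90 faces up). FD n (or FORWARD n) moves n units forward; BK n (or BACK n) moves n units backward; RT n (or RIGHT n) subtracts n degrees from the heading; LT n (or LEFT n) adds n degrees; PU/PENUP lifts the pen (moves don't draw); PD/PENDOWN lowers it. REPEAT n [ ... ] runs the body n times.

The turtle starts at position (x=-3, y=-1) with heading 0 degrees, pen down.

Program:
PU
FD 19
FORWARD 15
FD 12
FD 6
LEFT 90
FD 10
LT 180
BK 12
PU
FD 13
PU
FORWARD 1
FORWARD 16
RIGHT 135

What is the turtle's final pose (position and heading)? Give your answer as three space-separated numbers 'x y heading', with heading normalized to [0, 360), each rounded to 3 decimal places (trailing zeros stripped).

Executing turtle program step by step:
Start: pos=(-3,-1), heading=0, pen down
PU: pen up
FD 19: (-3,-1) -> (16,-1) [heading=0, move]
FD 15: (16,-1) -> (31,-1) [heading=0, move]
FD 12: (31,-1) -> (43,-1) [heading=0, move]
FD 6: (43,-1) -> (49,-1) [heading=0, move]
LT 90: heading 0 -> 90
FD 10: (49,-1) -> (49,9) [heading=90, move]
LT 180: heading 90 -> 270
BK 12: (49,9) -> (49,21) [heading=270, move]
PU: pen up
FD 13: (49,21) -> (49,8) [heading=270, move]
PU: pen up
FD 1: (49,8) -> (49,7) [heading=270, move]
FD 16: (49,7) -> (49,-9) [heading=270, move]
RT 135: heading 270 -> 135
Final: pos=(49,-9), heading=135, 0 segment(s) drawn

Answer: 49 -9 135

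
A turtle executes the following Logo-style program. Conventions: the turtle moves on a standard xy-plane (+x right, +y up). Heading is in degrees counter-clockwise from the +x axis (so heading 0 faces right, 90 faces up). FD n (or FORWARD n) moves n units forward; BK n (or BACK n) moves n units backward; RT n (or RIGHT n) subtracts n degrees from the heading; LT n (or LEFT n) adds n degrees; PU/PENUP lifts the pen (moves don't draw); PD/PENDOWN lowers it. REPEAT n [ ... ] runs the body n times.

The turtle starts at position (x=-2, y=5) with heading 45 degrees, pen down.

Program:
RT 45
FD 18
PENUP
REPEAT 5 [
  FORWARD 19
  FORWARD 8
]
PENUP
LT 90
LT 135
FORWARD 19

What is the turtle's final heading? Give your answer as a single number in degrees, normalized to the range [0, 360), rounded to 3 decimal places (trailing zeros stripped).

Answer: 225

Derivation:
Executing turtle program step by step:
Start: pos=(-2,5), heading=45, pen down
RT 45: heading 45 -> 0
FD 18: (-2,5) -> (16,5) [heading=0, draw]
PU: pen up
REPEAT 5 [
  -- iteration 1/5 --
  FD 19: (16,5) -> (35,5) [heading=0, move]
  FD 8: (35,5) -> (43,5) [heading=0, move]
  -- iteration 2/5 --
  FD 19: (43,5) -> (62,5) [heading=0, move]
  FD 8: (62,5) -> (70,5) [heading=0, move]
  -- iteration 3/5 --
  FD 19: (70,5) -> (89,5) [heading=0, move]
  FD 8: (89,5) -> (97,5) [heading=0, move]
  -- iteration 4/5 --
  FD 19: (97,5) -> (116,5) [heading=0, move]
  FD 8: (116,5) -> (124,5) [heading=0, move]
  -- iteration 5/5 --
  FD 19: (124,5) -> (143,5) [heading=0, move]
  FD 8: (143,5) -> (151,5) [heading=0, move]
]
PU: pen up
LT 90: heading 0 -> 90
LT 135: heading 90 -> 225
FD 19: (151,5) -> (137.565,-8.435) [heading=225, move]
Final: pos=(137.565,-8.435), heading=225, 1 segment(s) drawn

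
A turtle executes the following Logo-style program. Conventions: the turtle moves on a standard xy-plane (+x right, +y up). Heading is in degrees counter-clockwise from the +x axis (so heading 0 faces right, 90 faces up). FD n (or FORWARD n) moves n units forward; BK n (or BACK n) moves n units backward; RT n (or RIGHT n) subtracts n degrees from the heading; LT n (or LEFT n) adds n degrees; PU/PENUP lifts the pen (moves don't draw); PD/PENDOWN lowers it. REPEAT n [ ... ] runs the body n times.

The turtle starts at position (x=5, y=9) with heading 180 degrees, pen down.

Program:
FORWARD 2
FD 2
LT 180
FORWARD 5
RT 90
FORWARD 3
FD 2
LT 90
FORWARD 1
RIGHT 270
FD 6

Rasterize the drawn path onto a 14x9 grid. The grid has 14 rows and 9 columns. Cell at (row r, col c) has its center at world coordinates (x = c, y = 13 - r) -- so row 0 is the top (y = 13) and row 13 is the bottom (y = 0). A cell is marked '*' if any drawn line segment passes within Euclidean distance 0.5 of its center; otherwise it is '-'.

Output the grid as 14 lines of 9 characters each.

Answer: ---------
---------
---------
-------*-
-*******-
------**-
------**-
------**-
------**-
------**-
---------
---------
---------
---------

Derivation:
Segment 0: (5,9) -> (3,9)
Segment 1: (3,9) -> (1,9)
Segment 2: (1,9) -> (6,9)
Segment 3: (6,9) -> (6,6)
Segment 4: (6,6) -> (6,4)
Segment 5: (6,4) -> (7,4)
Segment 6: (7,4) -> (7,10)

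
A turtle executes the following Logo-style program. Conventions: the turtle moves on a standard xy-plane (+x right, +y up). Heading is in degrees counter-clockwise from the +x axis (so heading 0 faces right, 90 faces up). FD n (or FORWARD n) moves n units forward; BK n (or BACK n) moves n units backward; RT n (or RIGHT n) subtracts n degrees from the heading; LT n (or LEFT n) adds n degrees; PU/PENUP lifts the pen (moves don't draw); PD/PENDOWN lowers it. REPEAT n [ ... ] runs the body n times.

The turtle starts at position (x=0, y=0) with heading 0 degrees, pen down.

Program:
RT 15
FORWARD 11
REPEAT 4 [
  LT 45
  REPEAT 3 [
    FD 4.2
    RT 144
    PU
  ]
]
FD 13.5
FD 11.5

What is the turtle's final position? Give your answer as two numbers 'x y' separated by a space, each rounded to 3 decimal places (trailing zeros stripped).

Answer: 5.129 -19.941

Derivation:
Executing turtle program step by step:
Start: pos=(0,0), heading=0, pen down
RT 15: heading 0 -> 345
FD 11: (0,0) -> (10.625,-2.847) [heading=345, draw]
REPEAT 4 [
  -- iteration 1/4 --
  LT 45: heading 345 -> 30
  REPEAT 3 [
    -- iteration 1/3 --
    FD 4.2: (10.625,-2.847) -> (14.262,-0.747) [heading=30, draw]
    RT 144: heading 30 -> 246
    PU: pen up
    -- iteration 2/3 --
    FD 4.2: (14.262,-0.747) -> (12.554,-4.584) [heading=246, move]
    RT 144: heading 246 -> 102
    PU: pen up
    -- iteration 3/3 --
    FD 4.2: (12.554,-4.584) -> (11.681,-0.476) [heading=102, move]
    RT 144: heading 102 -> 318
    PU: pen up
  ]
  -- iteration 2/4 --
  LT 45: heading 318 -> 3
  REPEAT 3 [
    -- iteration 1/3 --
    FD 4.2: (11.681,-0.476) -> (15.875,-0.256) [heading=3, move]
    RT 144: heading 3 -> 219
    PU: pen up
    -- iteration 2/3 --
    FD 4.2: (15.875,-0.256) -> (12.611,-2.899) [heading=219, move]
    RT 144: heading 219 -> 75
    PU: pen up
    -- iteration 3/3 --
    FD 4.2: (12.611,-2.899) -> (13.698,1.158) [heading=75, move]
    RT 144: heading 75 -> 291
    PU: pen up
  ]
  -- iteration 3/4 --
  LT 45: heading 291 -> 336
  REPEAT 3 [
    -- iteration 1/3 --
    FD 4.2: (13.698,1.158) -> (17.535,-0.55) [heading=336, move]
    RT 144: heading 336 -> 192
    PU: pen up
    -- iteration 2/3 --
    FD 4.2: (17.535,-0.55) -> (13.427,-1.424) [heading=192, move]
    RT 144: heading 192 -> 48
    PU: pen up
    -- iteration 3/3 --
    FD 4.2: (13.427,-1.424) -> (16.237,1.698) [heading=48, move]
    RT 144: heading 48 -> 264
    PU: pen up
  ]
  -- iteration 4/4 --
  LT 45: heading 264 -> 309
  REPEAT 3 [
    -- iteration 1/3 --
    FD 4.2: (16.237,1.698) -> (18.88,-1.566) [heading=309, move]
    RT 144: heading 309 -> 165
    PU: pen up
    -- iteration 2/3 --
    FD 4.2: (18.88,-1.566) -> (14.824,-0.479) [heading=165, move]
    RT 144: heading 165 -> 21
    PU: pen up
    -- iteration 3/3 --
    FD 4.2: (14.824,-0.479) -> (18.745,1.026) [heading=21, move]
    RT 144: heading 21 -> 237
    PU: pen up
  ]
]
FD 13.5: (18.745,1.026) -> (11.392,-10.296) [heading=237, move]
FD 11.5: (11.392,-10.296) -> (5.129,-19.941) [heading=237, move]
Final: pos=(5.129,-19.941), heading=237, 2 segment(s) drawn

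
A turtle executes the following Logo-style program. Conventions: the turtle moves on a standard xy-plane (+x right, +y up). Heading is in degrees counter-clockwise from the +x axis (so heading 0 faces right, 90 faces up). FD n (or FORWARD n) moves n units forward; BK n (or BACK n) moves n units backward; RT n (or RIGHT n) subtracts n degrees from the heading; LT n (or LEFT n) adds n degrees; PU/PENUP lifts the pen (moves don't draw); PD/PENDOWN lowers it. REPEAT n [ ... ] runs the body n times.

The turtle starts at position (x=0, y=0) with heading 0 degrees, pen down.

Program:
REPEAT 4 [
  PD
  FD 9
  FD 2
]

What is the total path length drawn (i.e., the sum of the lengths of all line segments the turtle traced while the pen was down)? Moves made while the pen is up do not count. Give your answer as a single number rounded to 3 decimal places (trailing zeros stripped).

Answer: 44

Derivation:
Executing turtle program step by step:
Start: pos=(0,0), heading=0, pen down
REPEAT 4 [
  -- iteration 1/4 --
  PD: pen down
  FD 9: (0,0) -> (9,0) [heading=0, draw]
  FD 2: (9,0) -> (11,0) [heading=0, draw]
  -- iteration 2/4 --
  PD: pen down
  FD 9: (11,0) -> (20,0) [heading=0, draw]
  FD 2: (20,0) -> (22,0) [heading=0, draw]
  -- iteration 3/4 --
  PD: pen down
  FD 9: (22,0) -> (31,0) [heading=0, draw]
  FD 2: (31,0) -> (33,0) [heading=0, draw]
  -- iteration 4/4 --
  PD: pen down
  FD 9: (33,0) -> (42,0) [heading=0, draw]
  FD 2: (42,0) -> (44,0) [heading=0, draw]
]
Final: pos=(44,0), heading=0, 8 segment(s) drawn

Segment lengths:
  seg 1: (0,0) -> (9,0), length = 9
  seg 2: (9,0) -> (11,0), length = 2
  seg 3: (11,0) -> (20,0), length = 9
  seg 4: (20,0) -> (22,0), length = 2
  seg 5: (22,0) -> (31,0), length = 9
  seg 6: (31,0) -> (33,0), length = 2
  seg 7: (33,0) -> (42,0), length = 9
  seg 8: (42,0) -> (44,0), length = 2
Total = 44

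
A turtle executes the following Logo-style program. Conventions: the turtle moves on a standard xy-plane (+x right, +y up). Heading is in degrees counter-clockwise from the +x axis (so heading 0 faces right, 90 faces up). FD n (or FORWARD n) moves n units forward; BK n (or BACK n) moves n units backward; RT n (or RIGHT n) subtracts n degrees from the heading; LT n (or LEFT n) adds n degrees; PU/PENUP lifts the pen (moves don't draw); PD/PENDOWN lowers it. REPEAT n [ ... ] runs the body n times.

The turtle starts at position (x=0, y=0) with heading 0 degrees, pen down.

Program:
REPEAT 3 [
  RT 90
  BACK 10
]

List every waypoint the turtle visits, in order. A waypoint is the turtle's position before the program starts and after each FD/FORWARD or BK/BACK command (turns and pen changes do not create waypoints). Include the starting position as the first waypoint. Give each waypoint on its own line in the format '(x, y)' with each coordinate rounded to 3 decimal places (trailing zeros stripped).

Executing turtle program step by step:
Start: pos=(0,0), heading=0, pen down
REPEAT 3 [
  -- iteration 1/3 --
  RT 90: heading 0 -> 270
  BK 10: (0,0) -> (0,10) [heading=270, draw]
  -- iteration 2/3 --
  RT 90: heading 270 -> 180
  BK 10: (0,10) -> (10,10) [heading=180, draw]
  -- iteration 3/3 --
  RT 90: heading 180 -> 90
  BK 10: (10,10) -> (10,0) [heading=90, draw]
]
Final: pos=(10,0), heading=90, 3 segment(s) drawn
Waypoints (4 total):
(0, 0)
(0, 10)
(10, 10)
(10, 0)

Answer: (0, 0)
(0, 10)
(10, 10)
(10, 0)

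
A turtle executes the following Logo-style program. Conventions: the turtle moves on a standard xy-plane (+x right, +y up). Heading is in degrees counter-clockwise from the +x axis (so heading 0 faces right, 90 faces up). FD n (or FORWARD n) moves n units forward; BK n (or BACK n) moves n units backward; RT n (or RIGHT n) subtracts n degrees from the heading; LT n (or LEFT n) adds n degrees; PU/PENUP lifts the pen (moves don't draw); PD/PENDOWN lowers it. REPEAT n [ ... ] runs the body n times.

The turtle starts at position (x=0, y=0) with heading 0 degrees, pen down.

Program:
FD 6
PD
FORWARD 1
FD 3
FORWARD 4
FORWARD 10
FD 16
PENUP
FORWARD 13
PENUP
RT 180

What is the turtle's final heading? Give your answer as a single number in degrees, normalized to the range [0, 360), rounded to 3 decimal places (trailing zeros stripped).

Executing turtle program step by step:
Start: pos=(0,0), heading=0, pen down
FD 6: (0,0) -> (6,0) [heading=0, draw]
PD: pen down
FD 1: (6,0) -> (7,0) [heading=0, draw]
FD 3: (7,0) -> (10,0) [heading=0, draw]
FD 4: (10,0) -> (14,0) [heading=0, draw]
FD 10: (14,0) -> (24,0) [heading=0, draw]
FD 16: (24,0) -> (40,0) [heading=0, draw]
PU: pen up
FD 13: (40,0) -> (53,0) [heading=0, move]
PU: pen up
RT 180: heading 0 -> 180
Final: pos=(53,0), heading=180, 6 segment(s) drawn

Answer: 180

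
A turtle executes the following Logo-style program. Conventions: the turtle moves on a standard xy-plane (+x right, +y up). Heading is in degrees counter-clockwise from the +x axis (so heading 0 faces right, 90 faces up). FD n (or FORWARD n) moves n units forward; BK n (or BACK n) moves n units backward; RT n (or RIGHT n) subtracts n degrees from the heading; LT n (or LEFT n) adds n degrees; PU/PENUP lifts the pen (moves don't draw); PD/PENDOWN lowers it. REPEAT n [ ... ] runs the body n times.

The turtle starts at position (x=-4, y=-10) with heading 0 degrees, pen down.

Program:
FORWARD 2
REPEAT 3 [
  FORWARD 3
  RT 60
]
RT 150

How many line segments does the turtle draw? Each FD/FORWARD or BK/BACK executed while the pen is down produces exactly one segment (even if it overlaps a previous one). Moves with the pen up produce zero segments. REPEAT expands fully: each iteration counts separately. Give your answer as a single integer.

Answer: 4

Derivation:
Executing turtle program step by step:
Start: pos=(-4,-10), heading=0, pen down
FD 2: (-4,-10) -> (-2,-10) [heading=0, draw]
REPEAT 3 [
  -- iteration 1/3 --
  FD 3: (-2,-10) -> (1,-10) [heading=0, draw]
  RT 60: heading 0 -> 300
  -- iteration 2/3 --
  FD 3: (1,-10) -> (2.5,-12.598) [heading=300, draw]
  RT 60: heading 300 -> 240
  -- iteration 3/3 --
  FD 3: (2.5,-12.598) -> (1,-15.196) [heading=240, draw]
  RT 60: heading 240 -> 180
]
RT 150: heading 180 -> 30
Final: pos=(1,-15.196), heading=30, 4 segment(s) drawn
Segments drawn: 4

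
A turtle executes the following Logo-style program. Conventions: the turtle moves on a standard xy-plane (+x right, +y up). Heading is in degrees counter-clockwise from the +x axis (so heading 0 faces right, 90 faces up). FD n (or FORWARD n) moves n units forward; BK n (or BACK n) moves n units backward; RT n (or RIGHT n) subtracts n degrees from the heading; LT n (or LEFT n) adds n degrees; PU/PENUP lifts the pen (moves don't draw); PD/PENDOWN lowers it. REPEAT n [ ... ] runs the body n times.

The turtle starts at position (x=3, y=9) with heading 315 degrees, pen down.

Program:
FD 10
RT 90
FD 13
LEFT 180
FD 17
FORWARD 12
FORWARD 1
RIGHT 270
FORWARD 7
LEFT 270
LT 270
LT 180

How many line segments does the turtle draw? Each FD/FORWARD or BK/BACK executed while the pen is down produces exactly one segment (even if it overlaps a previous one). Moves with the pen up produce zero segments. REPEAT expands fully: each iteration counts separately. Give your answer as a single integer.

Executing turtle program step by step:
Start: pos=(3,9), heading=315, pen down
FD 10: (3,9) -> (10.071,1.929) [heading=315, draw]
RT 90: heading 315 -> 225
FD 13: (10.071,1.929) -> (0.879,-7.263) [heading=225, draw]
LT 180: heading 225 -> 45
FD 17: (0.879,-7.263) -> (12.899,4.757) [heading=45, draw]
FD 12: (12.899,4.757) -> (21.385,13.243) [heading=45, draw]
FD 1: (21.385,13.243) -> (22.092,13.95) [heading=45, draw]
RT 270: heading 45 -> 135
FD 7: (22.092,13.95) -> (17.142,18.899) [heading=135, draw]
LT 270: heading 135 -> 45
LT 270: heading 45 -> 315
LT 180: heading 315 -> 135
Final: pos=(17.142,18.899), heading=135, 6 segment(s) drawn
Segments drawn: 6

Answer: 6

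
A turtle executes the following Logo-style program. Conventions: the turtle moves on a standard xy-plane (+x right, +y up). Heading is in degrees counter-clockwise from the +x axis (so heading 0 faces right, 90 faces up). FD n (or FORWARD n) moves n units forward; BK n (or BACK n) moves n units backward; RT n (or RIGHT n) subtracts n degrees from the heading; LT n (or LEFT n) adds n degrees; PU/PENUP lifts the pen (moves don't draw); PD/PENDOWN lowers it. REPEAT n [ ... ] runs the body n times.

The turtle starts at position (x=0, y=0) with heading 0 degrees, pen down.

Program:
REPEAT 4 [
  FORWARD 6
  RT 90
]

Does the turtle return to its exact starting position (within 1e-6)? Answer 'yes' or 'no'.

Executing turtle program step by step:
Start: pos=(0,0), heading=0, pen down
REPEAT 4 [
  -- iteration 1/4 --
  FD 6: (0,0) -> (6,0) [heading=0, draw]
  RT 90: heading 0 -> 270
  -- iteration 2/4 --
  FD 6: (6,0) -> (6,-6) [heading=270, draw]
  RT 90: heading 270 -> 180
  -- iteration 3/4 --
  FD 6: (6,-6) -> (0,-6) [heading=180, draw]
  RT 90: heading 180 -> 90
  -- iteration 4/4 --
  FD 6: (0,-6) -> (0,0) [heading=90, draw]
  RT 90: heading 90 -> 0
]
Final: pos=(0,0), heading=0, 4 segment(s) drawn

Start position: (0, 0)
Final position: (0, 0)
Distance = 0; < 1e-6 -> CLOSED

Answer: yes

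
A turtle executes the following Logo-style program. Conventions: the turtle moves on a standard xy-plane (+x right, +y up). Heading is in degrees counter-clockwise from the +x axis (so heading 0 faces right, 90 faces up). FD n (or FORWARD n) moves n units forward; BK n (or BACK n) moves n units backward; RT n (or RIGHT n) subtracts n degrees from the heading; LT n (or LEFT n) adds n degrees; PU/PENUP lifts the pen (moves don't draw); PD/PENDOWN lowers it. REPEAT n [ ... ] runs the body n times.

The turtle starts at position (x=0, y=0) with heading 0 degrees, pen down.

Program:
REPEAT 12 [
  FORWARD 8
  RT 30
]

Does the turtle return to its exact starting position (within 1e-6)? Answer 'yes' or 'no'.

Answer: yes

Derivation:
Executing turtle program step by step:
Start: pos=(0,0), heading=0, pen down
REPEAT 12 [
  -- iteration 1/12 --
  FD 8: (0,0) -> (8,0) [heading=0, draw]
  RT 30: heading 0 -> 330
  -- iteration 2/12 --
  FD 8: (8,0) -> (14.928,-4) [heading=330, draw]
  RT 30: heading 330 -> 300
  -- iteration 3/12 --
  FD 8: (14.928,-4) -> (18.928,-10.928) [heading=300, draw]
  RT 30: heading 300 -> 270
  -- iteration 4/12 --
  FD 8: (18.928,-10.928) -> (18.928,-18.928) [heading=270, draw]
  RT 30: heading 270 -> 240
  -- iteration 5/12 --
  FD 8: (18.928,-18.928) -> (14.928,-25.856) [heading=240, draw]
  RT 30: heading 240 -> 210
  -- iteration 6/12 --
  FD 8: (14.928,-25.856) -> (8,-29.856) [heading=210, draw]
  RT 30: heading 210 -> 180
  -- iteration 7/12 --
  FD 8: (8,-29.856) -> (0,-29.856) [heading=180, draw]
  RT 30: heading 180 -> 150
  -- iteration 8/12 --
  FD 8: (0,-29.856) -> (-6.928,-25.856) [heading=150, draw]
  RT 30: heading 150 -> 120
  -- iteration 9/12 --
  FD 8: (-6.928,-25.856) -> (-10.928,-18.928) [heading=120, draw]
  RT 30: heading 120 -> 90
  -- iteration 10/12 --
  FD 8: (-10.928,-18.928) -> (-10.928,-10.928) [heading=90, draw]
  RT 30: heading 90 -> 60
  -- iteration 11/12 --
  FD 8: (-10.928,-10.928) -> (-6.928,-4) [heading=60, draw]
  RT 30: heading 60 -> 30
  -- iteration 12/12 --
  FD 8: (-6.928,-4) -> (0,0) [heading=30, draw]
  RT 30: heading 30 -> 0
]
Final: pos=(0,0), heading=0, 12 segment(s) drawn

Start position: (0, 0)
Final position: (0, 0)
Distance = 0; < 1e-6 -> CLOSED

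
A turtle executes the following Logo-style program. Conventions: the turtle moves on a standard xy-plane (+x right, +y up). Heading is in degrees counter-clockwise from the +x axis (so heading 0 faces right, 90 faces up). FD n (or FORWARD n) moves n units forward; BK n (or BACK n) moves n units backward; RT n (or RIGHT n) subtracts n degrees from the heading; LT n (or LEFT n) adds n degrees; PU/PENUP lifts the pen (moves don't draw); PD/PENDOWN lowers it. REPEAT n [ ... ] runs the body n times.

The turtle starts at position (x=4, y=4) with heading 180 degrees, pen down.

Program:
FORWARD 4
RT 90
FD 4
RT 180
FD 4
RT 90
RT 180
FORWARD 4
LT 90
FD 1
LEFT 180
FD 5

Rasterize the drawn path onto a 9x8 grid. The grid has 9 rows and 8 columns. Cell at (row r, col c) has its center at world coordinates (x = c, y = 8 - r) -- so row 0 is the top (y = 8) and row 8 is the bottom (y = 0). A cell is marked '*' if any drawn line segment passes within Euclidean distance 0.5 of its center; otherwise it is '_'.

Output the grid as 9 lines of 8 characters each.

Answer: *_______
*_______
*_______
*___*___
*****___
____*___
____*___
____*___
____*___

Derivation:
Segment 0: (4,4) -> (0,4)
Segment 1: (0,4) -> (0,8)
Segment 2: (0,8) -> (0,4)
Segment 3: (0,4) -> (4,4)
Segment 4: (4,4) -> (4,5)
Segment 5: (4,5) -> (4,0)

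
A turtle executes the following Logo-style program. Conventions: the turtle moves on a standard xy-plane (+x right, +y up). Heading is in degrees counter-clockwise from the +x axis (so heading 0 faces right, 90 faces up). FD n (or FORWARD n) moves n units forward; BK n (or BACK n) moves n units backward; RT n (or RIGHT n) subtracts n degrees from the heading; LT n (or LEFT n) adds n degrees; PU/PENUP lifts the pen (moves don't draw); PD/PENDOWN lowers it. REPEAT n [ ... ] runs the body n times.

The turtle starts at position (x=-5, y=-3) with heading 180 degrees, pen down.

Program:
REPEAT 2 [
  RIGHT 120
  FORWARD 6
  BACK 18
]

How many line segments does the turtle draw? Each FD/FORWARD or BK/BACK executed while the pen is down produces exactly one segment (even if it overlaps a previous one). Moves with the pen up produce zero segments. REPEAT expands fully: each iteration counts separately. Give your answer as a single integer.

Executing turtle program step by step:
Start: pos=(-5,-3), heading=180, pen down
REPEAT 2 [
  -- iteration 1/2 --
  RT 120: heading 180 -> 60
  FD 6: (-5,-3) -> (-2,2.196) [heading=60, draw]
  BK 18: (-2,2.196) -> (-11,-13.392) [heading=60, draw]
  -- iteration 2/2 --
  RT 120: heading 60 -> 300
  FD 6: (-11,-13.392) -> (-8,-18.588) [heading=300, draw]
  BK 18: (-8,-18.588) -> (-17,-3) [heading=300, draw]
]
Final: pos=(-17,-3), heading=300, 4 segment(s) drawn
Segments drawn: 4

Answer: 4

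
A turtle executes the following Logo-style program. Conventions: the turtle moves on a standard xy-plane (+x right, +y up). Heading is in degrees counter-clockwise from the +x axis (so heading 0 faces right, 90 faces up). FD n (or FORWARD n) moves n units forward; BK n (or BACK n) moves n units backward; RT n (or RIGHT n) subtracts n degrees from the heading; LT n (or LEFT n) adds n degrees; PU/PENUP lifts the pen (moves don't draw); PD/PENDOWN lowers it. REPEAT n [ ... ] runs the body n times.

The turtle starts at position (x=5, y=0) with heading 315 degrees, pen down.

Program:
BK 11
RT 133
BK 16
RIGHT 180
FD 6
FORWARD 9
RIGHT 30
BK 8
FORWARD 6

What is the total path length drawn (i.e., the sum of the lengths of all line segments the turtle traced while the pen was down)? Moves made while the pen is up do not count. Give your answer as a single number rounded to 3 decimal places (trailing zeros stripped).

Answer: 56

Derivation:
Executing turtle program step by step:
Start: pos=(5,0), heading=315, pen down
BK 11: (5,0) -> (-2.778,7.778) [heading=315, draw]
RT 133: heading 315 -> 182
BK 16: (-2.778,7.778) -> (13.212,8.337) [heading=182, draw]
RT 180: heading 182 -> 2
FD 6: (13.212,8.337) -> (19.208,8.546) [heading=2, draw]
FD 9: (19.208,8.546) -> (28.203,8.86) [heading=2, draw]
RT 30: heading 2 -> 332
BK 8: (28.203,8.86) -> (21.139,12.616) [heading=332, draw]
FD 6: (21.139,12.616) -> (26.437,9.799) [heading=332, draw]
Final: pos=(26.437,9.799), heading=332, 6 segment(s) drawn

Segment lengths:
  seg 1: (5,0) -> (-2.778,7.778), length = 11
  seg 2: (-2.778,7.778) -> (13.212,8.337), length = 16
  seg 3: (13.212,8.337) -> (19.208,8.546), length = 6
  seg 4: (19.208,8.546) -> (28.203,8.86), length = 9
  seg 5: (28.203,8.86) -> (21.139,12.616), length = 8
  seg 6: (21.139,12.616) -> (26.437,9.799), length = 6
Total = 56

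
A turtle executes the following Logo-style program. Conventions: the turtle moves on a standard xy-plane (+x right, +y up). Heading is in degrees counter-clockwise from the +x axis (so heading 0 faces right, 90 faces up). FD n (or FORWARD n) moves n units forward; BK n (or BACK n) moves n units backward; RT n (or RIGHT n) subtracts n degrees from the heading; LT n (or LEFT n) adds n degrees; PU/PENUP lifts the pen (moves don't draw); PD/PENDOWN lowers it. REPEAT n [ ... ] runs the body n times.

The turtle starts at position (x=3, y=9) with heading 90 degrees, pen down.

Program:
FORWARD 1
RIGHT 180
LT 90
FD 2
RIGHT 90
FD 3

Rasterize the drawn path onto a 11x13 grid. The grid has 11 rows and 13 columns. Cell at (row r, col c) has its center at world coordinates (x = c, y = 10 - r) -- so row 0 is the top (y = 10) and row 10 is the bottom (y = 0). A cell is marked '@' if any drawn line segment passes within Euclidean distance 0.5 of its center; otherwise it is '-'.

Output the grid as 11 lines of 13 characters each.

Answer: ---@@@-------
---@-@-------
-----@-------
-----@-------
-------------
-------------
-------------
-------------
-------------
-------------
-------------

Derivation:
Segment 0: (3,9) -> (3,10)
Segment 1: (3,10) -> (5,10)
Segment 2: (5,10) -> (5,7)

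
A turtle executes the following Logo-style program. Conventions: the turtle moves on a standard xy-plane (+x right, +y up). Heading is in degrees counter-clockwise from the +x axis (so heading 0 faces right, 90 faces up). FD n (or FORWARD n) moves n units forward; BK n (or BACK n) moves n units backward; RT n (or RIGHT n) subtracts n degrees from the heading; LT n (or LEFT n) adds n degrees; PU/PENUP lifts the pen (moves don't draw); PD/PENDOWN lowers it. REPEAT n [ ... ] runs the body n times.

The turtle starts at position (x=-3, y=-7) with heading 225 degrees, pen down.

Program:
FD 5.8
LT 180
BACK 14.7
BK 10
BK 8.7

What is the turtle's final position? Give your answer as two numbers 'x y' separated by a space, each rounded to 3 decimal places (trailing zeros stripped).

Answer: -30.719 -34.719

Derivation:
Executing turtle program step by step:
Start: pos=(-3,-7), heading=225, pen down
FD 5.8: (-3,-7) -> (-7.101,-11.101) [heading=225, draw]
LT 180: heading 225 -> 45
BK 14.7: (-7.101,-11.101) -> (-17.496,-21.496) [heading=45, draw]
BK 10: (-17.496,-21.496) -> (-24.567,-28.567) [heading=45, draw]
BK 8.7: (-24.567,-28.567) -> (-30.719,-34.719) [heading=45, draw]
Final: pos=(-30.719,-34.719), heading=45, 4 segment(s) drawn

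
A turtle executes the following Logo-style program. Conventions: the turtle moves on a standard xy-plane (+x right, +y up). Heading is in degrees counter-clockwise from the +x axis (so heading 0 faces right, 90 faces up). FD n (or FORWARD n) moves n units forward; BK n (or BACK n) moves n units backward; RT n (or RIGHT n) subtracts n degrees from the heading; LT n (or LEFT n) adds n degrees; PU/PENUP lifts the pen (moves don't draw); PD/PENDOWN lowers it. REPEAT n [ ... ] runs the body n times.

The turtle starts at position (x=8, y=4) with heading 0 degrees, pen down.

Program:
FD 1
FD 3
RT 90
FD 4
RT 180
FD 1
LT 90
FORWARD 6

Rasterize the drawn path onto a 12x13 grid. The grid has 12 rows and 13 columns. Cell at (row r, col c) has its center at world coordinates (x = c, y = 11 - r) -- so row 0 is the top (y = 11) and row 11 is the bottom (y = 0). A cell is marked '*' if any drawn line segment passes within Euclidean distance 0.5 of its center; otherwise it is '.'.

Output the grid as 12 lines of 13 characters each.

Answer: .............
.............
.............
.............
.............
.............
.............
........*****
............*
............*
......*******
............*

Derivation:
Segment 0: (8,4) -> (9,4)
Segment 1: (9,4) -> (12,4)
Segment 2: (12,4) -> (12,0)
Segment 3: (12,0) -> (12,1)
Segment 4: (12,1) -> (6,1)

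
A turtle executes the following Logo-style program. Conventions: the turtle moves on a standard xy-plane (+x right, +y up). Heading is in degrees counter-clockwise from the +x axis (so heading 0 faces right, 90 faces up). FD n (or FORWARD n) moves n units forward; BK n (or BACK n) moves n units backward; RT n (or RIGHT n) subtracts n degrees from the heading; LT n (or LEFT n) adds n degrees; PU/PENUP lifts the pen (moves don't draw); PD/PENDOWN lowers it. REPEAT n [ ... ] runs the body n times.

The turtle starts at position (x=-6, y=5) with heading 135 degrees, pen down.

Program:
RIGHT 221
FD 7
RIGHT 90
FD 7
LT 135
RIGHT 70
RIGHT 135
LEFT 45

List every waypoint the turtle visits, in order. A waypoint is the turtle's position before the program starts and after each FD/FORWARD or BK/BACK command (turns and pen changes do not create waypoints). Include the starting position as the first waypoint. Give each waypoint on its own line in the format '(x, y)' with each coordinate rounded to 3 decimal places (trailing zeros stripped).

Executing turtle program step by step:
Start: pos=(-6,5), heading=135, pen down
RT 221: heading 135 -> 274
FD 7: (-6,5) -> (-5.512,-1.983) [heading=274, draw]
RT 90: heading 274 -> 184
FD 7: (-5.512,-1.983) -> (-12.495,-2.471) [heading=184, draw]
LT 135: heading 184 -> 319
RT 70: heading 319 -> 249
RT 135: heading 249 -> 114
LT 45: heading 114 -> 159
Final: pos=(-12.495,-2.471), heading=159, 2 segment(s) drawn
Waypoints (3 total):
(-6, 5)
(-5.512, -1.983)
(-12.495, -2.471)

Answer: (-6, 5)
(-5.512, -1.983)
(-12.495, -2.471)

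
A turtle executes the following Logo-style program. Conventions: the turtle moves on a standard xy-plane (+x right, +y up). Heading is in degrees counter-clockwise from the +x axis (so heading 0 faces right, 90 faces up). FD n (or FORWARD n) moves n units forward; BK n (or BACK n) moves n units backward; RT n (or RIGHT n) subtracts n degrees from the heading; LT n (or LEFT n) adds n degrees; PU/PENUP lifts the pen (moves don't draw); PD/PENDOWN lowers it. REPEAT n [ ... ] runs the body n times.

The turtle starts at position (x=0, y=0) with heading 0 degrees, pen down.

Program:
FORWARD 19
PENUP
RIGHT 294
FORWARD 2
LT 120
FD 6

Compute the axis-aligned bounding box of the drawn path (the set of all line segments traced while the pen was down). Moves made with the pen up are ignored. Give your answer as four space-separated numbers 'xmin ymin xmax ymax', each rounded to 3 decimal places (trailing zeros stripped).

Executing turtle program step by step:
Start: pos=(0,0), heading=0, pen down
FD 19: (0,0) -> (19,0) [heading=0, draw]
PU: pen up
RT 294: heading 0 -> 66
FD 2: (19,0) -> (19.813,1.827) [heading=66, move]
LT 120: heading 66 -> 186
FD 6: (19.813,1.827) -> (13.846,1.2) [heading=186, move]
Final: pos=(13.846,1.2), heading=186, 1 segment(s) drawn

Segment endpoints: x in {0, 19}, y in {0}
xmin=0, ymin=0, xmax=19, ymax=0

Answer: 0 0 19 0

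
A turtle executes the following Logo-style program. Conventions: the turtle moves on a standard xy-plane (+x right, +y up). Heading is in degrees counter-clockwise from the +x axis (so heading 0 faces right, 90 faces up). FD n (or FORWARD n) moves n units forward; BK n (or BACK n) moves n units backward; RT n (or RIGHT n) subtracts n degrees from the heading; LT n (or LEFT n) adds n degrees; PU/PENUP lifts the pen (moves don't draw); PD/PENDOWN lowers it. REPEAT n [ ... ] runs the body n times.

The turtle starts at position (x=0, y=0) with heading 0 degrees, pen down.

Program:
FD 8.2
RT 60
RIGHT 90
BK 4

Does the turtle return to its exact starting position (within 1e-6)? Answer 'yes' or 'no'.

Answer: no

Derivation:
Executing turtle program step by step:
Start: pos=(0,0), heading=0, pen down
FD 8.2: (0,0) -> (8.2,0) [heading=0, draw]
RT 60: heading 0 -> 300
RT 90: heading 300 -> 210
BK 4: (8.2,0) -> (11.664,2) [heading=210, draw]
Final: pos=(11.664,2), heading=210, 2 segment(s) drawn

Start position: (0, 0)
Final position: (11.664, 2)
Distance = 11.834; >= 1e-6 -> NOT closed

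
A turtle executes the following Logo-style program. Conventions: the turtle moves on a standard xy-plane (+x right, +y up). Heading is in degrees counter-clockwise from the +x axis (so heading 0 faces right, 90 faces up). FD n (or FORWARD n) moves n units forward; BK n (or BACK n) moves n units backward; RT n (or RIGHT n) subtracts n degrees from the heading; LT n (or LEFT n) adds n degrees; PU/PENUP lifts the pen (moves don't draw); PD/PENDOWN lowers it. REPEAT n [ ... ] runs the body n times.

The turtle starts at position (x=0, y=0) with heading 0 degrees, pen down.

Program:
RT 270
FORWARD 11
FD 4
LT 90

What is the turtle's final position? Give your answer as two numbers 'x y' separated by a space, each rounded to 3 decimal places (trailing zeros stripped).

Executing turtle program step by step:
Start: pos=(0,0), heading=0, pen down
RT 270: heading 0 -> 90
FD 11: (0,0) -> (0,11) [heading=90, draw]
FD 4: (0,11) -> (0,15) [heading=90, draw]
LT 90: heading 90 -> 180
Final: pos=(0,15), heading=180, 2 segment(s) drawn

Answer: 0 15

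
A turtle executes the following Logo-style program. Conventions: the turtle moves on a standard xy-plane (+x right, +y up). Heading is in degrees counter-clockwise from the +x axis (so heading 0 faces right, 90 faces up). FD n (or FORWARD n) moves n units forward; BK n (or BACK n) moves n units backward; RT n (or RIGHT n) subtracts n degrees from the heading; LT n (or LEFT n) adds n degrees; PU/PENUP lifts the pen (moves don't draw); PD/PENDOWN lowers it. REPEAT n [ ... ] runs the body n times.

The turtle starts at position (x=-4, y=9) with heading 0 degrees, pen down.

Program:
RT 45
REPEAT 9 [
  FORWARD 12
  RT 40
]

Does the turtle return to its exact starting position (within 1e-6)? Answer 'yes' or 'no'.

Executing turtle program step by step:
Start: pos=(-4,9), heading=0, pen down
RT 45: heading 0 -> 315
REPEAT 9 [
  -- iteration 1/9 --
  FD 12: (-4,9) -> (4.485,0.515) [heading=315, draw]
  RT 40: heading 315 -> 275
  -- iteration 2/9 --
  FD 12: (4.485,0.515) -> (5.531,-11.44) [heading=275, draw]
  RT 40: heading 275 -> 235
  -- iteration 3/9 --
  FD 12: (5.531,-11.44) -> (-1.352,-21.269) [heading=235, draw]
  RT 40: heading 235 -> 195
  -- iteration 4/9 --
  FD 12: (-1.352,-21.269) -> (-12.943,-24.375) [heading=195, draw]
  RT 40: heading 195 -> 155
  -- iteration 5/9 --
  FD 12: (-12.943,-24.375) -> (-23.819,-19.304) [heading=155, draw]
  RT 40: heading 155 -> 115
  -- iteration 6/9 --
  FD 12: (-23.819,-19.304) -> (-28.89,-8.428) [heading=115, draw]
  RT 40: heading 115 -> 75
  -- iteration 7/9 --
  FD 12: (-28.89,-8.428) -> (-25.784,3.163) [heading=75, draw]
  RT 40: heading 75 -> 35
  -- iteration 8/9 --
  FD 12: (-25.784,3.163) -> (-15.954,10.046) [heading=35, draw]
  RT 40: heading 35 -> 355
  -- iteration 9/9 --
  FD 12: (-15.954,10.046) -> (-4,9) [heading=355, draw]
  RT 40: heading 355 -> 315
]
Final: pos=(-4,9), heading=315, 9 segment(s) drawn

Start position: (-4, 9)
Final position: (-4, 9)
Distance = 0; < 1e-6 -> CLOSED

Answer: yes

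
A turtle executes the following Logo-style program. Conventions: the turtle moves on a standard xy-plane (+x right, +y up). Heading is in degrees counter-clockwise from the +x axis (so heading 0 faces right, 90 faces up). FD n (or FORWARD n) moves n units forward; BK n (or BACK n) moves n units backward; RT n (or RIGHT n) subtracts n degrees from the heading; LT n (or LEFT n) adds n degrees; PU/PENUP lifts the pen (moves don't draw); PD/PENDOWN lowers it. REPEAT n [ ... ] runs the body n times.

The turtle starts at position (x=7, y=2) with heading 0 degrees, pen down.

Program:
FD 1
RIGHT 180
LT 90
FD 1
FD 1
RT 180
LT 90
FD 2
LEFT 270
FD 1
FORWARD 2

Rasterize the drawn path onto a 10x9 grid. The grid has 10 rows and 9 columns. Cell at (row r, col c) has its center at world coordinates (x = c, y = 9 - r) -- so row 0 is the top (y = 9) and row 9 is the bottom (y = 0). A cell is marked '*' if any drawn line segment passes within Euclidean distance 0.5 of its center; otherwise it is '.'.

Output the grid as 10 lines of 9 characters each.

Answer: .........
.........
.........
.........
.........
.........
......*..
......***
......*.*
......***

Derivation:
Segment 0: (7,2) -> (8,2)
Segment 1: (8,2) -> (8,1)
Segment 2: (8,1) -> (8,0)
Segment 3: (8,0) -> (6,-0)
Segment 4: (6,-0) -> (6,1)
Segment 5: (6,1) -> (6,3)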